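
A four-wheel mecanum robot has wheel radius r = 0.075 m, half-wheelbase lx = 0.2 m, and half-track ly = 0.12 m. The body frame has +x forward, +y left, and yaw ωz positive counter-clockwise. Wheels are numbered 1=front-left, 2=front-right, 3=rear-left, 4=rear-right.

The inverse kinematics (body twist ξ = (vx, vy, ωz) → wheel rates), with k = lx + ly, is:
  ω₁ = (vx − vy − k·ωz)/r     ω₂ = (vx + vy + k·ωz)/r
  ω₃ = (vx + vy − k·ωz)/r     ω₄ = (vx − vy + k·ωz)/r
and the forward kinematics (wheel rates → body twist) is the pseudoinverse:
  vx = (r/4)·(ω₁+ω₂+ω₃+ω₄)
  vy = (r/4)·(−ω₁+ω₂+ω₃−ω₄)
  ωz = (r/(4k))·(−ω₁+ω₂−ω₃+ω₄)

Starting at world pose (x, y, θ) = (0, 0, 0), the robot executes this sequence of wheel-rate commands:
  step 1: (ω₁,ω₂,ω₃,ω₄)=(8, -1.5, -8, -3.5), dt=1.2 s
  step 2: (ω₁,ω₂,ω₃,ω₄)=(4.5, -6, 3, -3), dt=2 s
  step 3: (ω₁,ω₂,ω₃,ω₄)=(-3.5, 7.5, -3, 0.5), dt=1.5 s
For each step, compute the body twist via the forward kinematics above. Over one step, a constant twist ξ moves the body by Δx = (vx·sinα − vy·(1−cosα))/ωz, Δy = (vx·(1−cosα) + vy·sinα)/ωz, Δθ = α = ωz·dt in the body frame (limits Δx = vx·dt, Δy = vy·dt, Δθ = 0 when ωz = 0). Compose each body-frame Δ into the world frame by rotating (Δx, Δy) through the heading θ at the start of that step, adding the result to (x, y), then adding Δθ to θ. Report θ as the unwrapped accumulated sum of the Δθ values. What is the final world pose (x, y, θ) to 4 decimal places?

(-0.1227, -0.3329, -1.0107)

step 1: ξ=(vx,vy,ωz)=(-0.0938, -0.2625, -0.2930), dt=1.2 → body Δ=(-0.1650, -0.2890, -0.3516) → world pose (-0.1650, -0.2890, -0.3516)
step 2: ξ=(vx,vy,ωz)=(-0.0281, -0.0844, -0.9668), dt=2.0 → body Δ=(-0.1454, -0.0422, -1.9336) → world pose (-0.3161, -0.2785, -2.2852)
step 3: ξ=(vx,vy,ωz)=(0.0281, 0.1406, 0.8496), dt=1.5 → body Δ=(-0.0855, 0.1817, 1.2744) → world pose (-0.1227, -0.3329, -1.0107)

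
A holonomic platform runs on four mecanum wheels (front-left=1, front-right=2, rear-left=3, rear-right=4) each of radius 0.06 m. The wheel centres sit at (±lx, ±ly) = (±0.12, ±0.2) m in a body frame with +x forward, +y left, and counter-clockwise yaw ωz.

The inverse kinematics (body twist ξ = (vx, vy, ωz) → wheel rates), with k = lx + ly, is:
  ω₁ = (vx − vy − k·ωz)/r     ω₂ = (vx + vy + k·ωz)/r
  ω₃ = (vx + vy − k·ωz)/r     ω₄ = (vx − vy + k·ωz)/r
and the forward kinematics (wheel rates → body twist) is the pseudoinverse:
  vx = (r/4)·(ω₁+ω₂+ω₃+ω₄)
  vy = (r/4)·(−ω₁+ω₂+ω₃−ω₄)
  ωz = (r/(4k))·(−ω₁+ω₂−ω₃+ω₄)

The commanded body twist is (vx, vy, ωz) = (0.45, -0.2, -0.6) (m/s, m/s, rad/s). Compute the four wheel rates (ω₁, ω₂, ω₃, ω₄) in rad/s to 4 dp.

k = lx + ly = 0.12 + 0.2 = 0.3200;  k·ωz = 0.3200·-0.6 = -0.1920
ω₁ (FL) = (vx − vy − k·ωz)/r = 0.8420/0.06 = 14.0333
ω₂ (FR) = (vx + vy + k·ωz)/r = 0.0580/0.06 = 0.9667
ω₃ (RL) = (vx + vy − k·ωz)/r = 0.4420/0.06 = 7.3667
ω₄ (RR) = (vx − vy + k·ωz)/r = 0.4580/0.06 = 7.6333

(14.0333, 0.9667, 7.3667, 7.6333)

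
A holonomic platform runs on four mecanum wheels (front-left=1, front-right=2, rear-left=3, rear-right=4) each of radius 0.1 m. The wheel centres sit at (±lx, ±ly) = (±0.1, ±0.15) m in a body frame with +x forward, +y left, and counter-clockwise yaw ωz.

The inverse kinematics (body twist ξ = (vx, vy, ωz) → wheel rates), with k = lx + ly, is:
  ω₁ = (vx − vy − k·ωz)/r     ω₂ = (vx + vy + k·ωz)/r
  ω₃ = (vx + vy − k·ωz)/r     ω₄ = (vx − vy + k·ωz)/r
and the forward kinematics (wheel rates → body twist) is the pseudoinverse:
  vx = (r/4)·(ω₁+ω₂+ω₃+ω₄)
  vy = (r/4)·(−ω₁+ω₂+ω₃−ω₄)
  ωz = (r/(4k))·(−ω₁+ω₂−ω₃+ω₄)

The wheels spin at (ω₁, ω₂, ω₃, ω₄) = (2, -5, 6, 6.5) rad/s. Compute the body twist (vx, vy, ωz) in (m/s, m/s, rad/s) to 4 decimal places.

(0.2375, -0.1875, -0.6500)

k = lx + ly = 0.1 + 0.15 = 0.2500
ω₁+ω₂+ω₃+ω₄ = 9.5000  →  vx = (0.1/4)·9.5000 = 0.2375
−ω₁+ω₂+ω₃−ω₄ = -7.5000  →  vy = (0.1/4)·-7.5000 = -0.1875
−ω₁+ω₂−ω₃+ω₄ = -6.5000  →  ωz = (0.1/1.0000)·-6.5000 = -0.6500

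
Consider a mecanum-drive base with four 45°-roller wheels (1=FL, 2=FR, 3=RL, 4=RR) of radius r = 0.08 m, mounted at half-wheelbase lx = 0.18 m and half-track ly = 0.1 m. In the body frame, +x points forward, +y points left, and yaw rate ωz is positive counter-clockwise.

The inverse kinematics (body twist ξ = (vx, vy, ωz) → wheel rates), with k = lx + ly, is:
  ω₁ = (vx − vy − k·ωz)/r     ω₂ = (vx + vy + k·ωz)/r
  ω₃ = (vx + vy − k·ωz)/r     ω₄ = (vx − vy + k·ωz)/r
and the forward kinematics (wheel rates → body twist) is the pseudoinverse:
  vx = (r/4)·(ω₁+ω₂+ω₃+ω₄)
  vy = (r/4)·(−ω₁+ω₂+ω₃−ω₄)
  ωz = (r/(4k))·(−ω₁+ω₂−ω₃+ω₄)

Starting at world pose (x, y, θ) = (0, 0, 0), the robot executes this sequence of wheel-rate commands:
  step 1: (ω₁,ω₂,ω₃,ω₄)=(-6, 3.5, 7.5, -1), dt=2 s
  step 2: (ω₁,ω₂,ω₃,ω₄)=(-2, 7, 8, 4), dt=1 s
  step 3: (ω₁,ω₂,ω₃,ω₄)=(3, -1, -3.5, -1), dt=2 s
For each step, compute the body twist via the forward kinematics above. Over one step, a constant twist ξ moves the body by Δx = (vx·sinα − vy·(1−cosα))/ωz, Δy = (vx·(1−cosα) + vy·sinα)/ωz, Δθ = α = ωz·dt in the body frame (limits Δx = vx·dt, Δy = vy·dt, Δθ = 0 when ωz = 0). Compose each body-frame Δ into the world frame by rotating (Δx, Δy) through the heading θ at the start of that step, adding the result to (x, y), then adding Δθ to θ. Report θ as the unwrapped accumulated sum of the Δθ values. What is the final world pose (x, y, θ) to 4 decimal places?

step 1: ξ=(vx,vy,ωz)=(0.0800, 0.3600, 0.0714), dt=2.0 → body Δ=(0.1081, 0.7290, 0.1429) → world pose (0.1081, 0.7290, 0.1429)
step 2: ξ=(vx,vy,ωz)=(0.3400, 0.2600, 0.3571), dt=1.0 → body Δ=(0.2869, 0.3146, 0.3571) → world pose (0.3473, 1.0812, 0.5000)
step 3: ξ=(vx,vy,ωz)=(-0.0500, -0.1300, -0.1071), dt=2.0 → body Δ=(-0.1270, -0.2473, -0.2143) → world pose (0.3544, 0.8032, 0.2857)

(0.3544, 0.8032, 0.2857)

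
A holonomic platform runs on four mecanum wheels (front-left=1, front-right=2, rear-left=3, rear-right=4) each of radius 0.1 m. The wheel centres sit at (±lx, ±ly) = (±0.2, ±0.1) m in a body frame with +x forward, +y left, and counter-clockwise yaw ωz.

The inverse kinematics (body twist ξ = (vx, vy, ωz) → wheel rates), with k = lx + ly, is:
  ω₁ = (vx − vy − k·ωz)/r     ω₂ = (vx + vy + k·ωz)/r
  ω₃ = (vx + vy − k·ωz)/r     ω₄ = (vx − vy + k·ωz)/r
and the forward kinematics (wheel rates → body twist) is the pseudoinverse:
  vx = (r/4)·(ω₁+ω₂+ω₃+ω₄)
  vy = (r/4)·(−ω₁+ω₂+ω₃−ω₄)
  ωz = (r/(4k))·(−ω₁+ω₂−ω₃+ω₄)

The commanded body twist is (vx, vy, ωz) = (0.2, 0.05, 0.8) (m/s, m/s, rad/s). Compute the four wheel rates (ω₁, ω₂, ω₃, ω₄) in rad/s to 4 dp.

(-0.9000, 4.9000, 0.1000, 3.9000)

k = lx + ly = 0.2 + 0.1 = 0.3000;  k·ωz = 0.3000·0.8 = 0.2400
ω₁ (FL) = (vx − vy − k·ωz)/r = -0.0900/0.1 = -0.9000
ω₂ (FR) = (vx + vy + k·ωz)/r = 0.4900/0.1 = 4.9000
ω₃ (RL) = (vx + vy − k·ωz)/r = 0.0100/0.1 = 0.1000
ω₄ (RR) = (vx − vy + k·ωz)/r = 0.3900/0.1 = 3.9000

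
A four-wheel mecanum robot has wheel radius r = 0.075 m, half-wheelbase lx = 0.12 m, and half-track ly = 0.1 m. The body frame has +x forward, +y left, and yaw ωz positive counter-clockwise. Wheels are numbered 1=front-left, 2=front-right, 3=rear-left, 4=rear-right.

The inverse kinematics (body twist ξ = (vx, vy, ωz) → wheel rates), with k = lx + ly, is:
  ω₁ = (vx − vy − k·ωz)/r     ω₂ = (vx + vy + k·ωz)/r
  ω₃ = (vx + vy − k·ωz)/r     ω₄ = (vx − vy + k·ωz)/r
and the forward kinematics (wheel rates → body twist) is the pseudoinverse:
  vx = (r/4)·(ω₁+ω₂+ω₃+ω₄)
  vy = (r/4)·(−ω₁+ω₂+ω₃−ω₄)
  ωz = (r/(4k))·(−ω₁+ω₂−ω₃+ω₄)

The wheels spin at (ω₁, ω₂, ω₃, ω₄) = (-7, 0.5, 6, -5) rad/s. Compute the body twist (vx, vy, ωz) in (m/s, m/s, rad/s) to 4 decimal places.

(-0.1031, 0.3469, -0.2983)

k = lx + ly = 0.12 + 0.1 = 0.2200
ω₁+ω₂+ω₃+ω₄ = -5.5000  →  vx = (0.075/4)·-5.5000 = -0.1031
−ω₁+ω₂+ω₃−ω₄ = 18.5000  →  vy = (0.075/4)·18.5000 = 0.3469
−ω₁+ω₂−ω₃+ω₄ = -3.5000  →  ωz = (0.075/0.8800)·-3.5000 = -0.2983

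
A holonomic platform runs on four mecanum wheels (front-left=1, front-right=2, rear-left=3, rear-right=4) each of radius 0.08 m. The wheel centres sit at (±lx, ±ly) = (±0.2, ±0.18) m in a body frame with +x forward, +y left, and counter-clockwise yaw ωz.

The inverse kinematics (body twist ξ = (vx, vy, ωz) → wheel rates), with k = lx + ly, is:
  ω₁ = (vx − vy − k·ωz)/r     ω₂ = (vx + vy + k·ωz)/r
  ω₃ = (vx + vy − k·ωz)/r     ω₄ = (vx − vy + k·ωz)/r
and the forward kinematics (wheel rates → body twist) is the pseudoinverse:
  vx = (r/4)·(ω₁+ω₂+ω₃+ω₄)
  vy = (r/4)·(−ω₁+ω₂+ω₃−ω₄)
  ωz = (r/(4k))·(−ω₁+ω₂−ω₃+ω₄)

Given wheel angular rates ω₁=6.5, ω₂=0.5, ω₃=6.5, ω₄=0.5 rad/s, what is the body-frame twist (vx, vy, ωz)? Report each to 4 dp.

(0.2800, 0.0000, -0.6316)

k = lx + ly = 0.2 + 0.18 = 0.3800
ω₁+ω₂+ω₃+ω₄ = 14.0000  →  vx = (0.08/4)·14.0000 = 0.2800
−ω₁+ω₂+ω₃−ω₄ = 0.0000  →  vy = (0.08/4)·0.0000 = 0.0000
−ω₁+ω₂−ω₃+ω₄ = -12.0000  →  ωz = (0.08/1.5200)·-12.0000 = -0.6316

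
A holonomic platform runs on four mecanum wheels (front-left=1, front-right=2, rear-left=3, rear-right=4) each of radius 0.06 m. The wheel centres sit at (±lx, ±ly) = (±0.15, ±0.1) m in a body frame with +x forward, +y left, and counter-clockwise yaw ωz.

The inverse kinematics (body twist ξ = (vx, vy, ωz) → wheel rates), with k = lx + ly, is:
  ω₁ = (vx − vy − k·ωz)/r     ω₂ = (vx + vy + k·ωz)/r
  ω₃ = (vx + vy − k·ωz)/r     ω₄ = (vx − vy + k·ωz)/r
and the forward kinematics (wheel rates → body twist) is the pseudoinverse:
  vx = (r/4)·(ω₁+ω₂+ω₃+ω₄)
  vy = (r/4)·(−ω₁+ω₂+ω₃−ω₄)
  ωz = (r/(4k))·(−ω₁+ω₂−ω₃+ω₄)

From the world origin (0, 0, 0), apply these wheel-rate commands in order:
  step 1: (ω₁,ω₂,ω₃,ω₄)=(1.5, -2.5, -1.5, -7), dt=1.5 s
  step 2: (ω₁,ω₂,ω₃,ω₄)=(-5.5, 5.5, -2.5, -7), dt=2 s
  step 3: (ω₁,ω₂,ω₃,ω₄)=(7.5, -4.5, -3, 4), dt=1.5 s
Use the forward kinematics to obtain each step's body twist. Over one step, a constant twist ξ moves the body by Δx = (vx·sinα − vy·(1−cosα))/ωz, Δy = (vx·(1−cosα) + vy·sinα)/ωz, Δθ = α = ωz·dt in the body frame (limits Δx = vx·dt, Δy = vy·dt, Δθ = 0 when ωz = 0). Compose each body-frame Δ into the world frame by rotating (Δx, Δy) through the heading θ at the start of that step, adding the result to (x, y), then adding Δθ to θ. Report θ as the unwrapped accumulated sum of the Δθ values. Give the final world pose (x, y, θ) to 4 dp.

(-0.2601, 0.2141, -0.5250)

step 1: ξ=(vx,vy,ωz)=(-0.1425, 0.0225, -0.5700), dt=1.5 → body Δ=(-0.1751, 0.1157, -0.8550) → world pose (-0.1751, 0.1157, -0.8550)
step 2: ξ=(vx,vy,ωz)=(-0.1425, 0.2325, 0.3900), dt=2.0 → body Δ=(-0.4293, 0.3136, 0.7800) → world pose (-0.2201, 0.6455, -0.0750)
step 3: ξ=(vx,vy,ωz)=(0.0600, -0.2850, -0.3000), dt=1.5 → body Δ=(-0.0076, -0.4331, -0.4500) → world pose (-0.2601, 0.2141, -0.5250)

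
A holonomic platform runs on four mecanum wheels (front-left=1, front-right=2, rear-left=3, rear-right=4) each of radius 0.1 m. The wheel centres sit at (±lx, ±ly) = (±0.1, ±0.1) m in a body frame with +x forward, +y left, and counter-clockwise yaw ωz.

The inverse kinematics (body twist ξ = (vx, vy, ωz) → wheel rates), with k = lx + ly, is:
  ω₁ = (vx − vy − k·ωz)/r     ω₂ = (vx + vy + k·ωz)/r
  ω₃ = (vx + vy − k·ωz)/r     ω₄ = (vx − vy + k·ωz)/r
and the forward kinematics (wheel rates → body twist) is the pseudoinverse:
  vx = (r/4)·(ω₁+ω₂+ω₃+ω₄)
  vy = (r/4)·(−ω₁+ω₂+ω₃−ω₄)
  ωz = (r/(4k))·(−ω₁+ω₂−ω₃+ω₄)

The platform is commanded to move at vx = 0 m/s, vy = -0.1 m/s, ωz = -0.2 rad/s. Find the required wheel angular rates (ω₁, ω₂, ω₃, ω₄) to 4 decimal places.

k = lx + ly = 0.1 + 0.1 = 0.2000;  k·ωz = 0.2000·-0.2 = -0.0400
ω₁ (FL) = (vx − vy − k·ωz)/r = 0.1400/0.1 = 1.4000
ω₂ (FR) = (vx + vy + k·ωz)/r = -0.1400/0.1 = -1.4000
ω₃ (RL) = (vx + vy − k·ωz)/r = -0.0600/0.1 = -0.6000
ω₄ (RR) = (vx − vy + k·ωz)/r = 0.0600/0.1 = 0.6000

(1.4000, -1.4000, -0.6000, 0.6000)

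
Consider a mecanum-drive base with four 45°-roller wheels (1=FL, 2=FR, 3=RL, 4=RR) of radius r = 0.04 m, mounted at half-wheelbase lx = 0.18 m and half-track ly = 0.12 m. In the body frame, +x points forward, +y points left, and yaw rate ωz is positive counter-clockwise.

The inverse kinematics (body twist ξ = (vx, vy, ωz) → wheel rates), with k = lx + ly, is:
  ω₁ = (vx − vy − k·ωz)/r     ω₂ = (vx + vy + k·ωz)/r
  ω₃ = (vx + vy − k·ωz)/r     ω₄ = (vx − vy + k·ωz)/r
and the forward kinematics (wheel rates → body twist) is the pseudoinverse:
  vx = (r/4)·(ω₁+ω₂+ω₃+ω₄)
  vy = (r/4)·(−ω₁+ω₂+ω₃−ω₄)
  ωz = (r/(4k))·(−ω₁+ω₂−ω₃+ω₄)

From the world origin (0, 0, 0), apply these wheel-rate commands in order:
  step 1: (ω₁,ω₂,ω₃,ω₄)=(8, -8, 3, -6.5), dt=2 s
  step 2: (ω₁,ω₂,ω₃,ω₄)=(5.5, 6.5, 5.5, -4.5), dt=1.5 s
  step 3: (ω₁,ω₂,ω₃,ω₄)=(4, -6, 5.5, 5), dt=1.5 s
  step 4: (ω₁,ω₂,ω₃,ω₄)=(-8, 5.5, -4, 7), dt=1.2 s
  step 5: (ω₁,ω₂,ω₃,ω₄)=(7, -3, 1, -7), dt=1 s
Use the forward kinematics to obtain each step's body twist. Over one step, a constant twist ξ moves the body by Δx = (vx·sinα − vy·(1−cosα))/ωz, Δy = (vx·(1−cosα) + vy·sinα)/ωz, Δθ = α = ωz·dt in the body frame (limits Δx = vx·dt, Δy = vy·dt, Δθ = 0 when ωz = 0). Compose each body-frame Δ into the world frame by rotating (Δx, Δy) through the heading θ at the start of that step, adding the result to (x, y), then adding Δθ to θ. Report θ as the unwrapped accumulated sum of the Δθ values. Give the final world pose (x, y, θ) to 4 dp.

step 1: ξ=(vx,vy,ωz)=(-0.0350, -0.0650, -0.8500), dt=2.0 → body Δ=(-0.1272, -0.0294, -1.7000) → world pose (-0.1272, -0.0294, -1.7000)
step 2: ξ=(vx,vy,ωz)=(0.1300, 0.1100, -0.3000), dt=1.5 → body Δ=(0.2250, 0.1163, -0.4500) → world pose (-0.0408, -0.2675, -2.1500)
step 3: ξ=(vx,vy,ωz)=(0.0850, -0.0950, -0.3500), dt=1.5 → body Δ=(0.0852, -0.1688, -0.5250) → world pose (-0.2286, -0.2464, -2.6750)
step 4: ξ=(vx,vy,ωz)=(0.0050, 0.0250, 0.8167), dt=1.2 → body Δ=(-0.0085, 0.0281, 0.9800) → world pose (-0.2084, -0.2677, -1.6950)
step 5: ξ=(vx,vy,ωz)=(-0.0200, -0.0200, -0.6000), dt=1.0 → body Δ=(-0.0246, -0.0130, -0.6000) → world pose (-0.2182, -0.2416, -2.2950)

(-0.2182, -0.2416, -2.2950)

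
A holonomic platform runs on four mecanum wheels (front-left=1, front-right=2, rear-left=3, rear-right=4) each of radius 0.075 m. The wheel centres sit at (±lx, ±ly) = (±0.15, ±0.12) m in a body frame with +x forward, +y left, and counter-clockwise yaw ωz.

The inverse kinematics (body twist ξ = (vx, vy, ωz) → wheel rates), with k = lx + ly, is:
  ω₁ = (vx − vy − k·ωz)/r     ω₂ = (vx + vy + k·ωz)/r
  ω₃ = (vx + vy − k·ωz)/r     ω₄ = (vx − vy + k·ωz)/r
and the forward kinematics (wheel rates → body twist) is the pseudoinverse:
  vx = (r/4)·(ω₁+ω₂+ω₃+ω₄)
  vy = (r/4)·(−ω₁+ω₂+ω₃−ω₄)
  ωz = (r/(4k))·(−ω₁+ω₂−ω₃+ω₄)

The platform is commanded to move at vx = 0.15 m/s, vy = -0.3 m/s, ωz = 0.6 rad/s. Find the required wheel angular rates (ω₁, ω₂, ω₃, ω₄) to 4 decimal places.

k = lx + ly = 0.15 + 0.12 = 0.2700;  k·ωz = 0.2700·0.6 = 0.1620
ω₁ (FL) = (vx − vy − k·ωz)/r = 0.2880/0.075 = 3.8400
ω₂ (FR) = (vx + vy + k·ωz)/r = 0.0120/0.075 = 0.1600
ω₃ (RL) = (vx + vy − k·ωz)/r = -0.3120/0.075 = -4.1600
ω₄ (RR) = (vx − vy + k·ωz)/r = 0.6120/0.075 = 8.1600

(3.8400, 0.1600, -4.1600, 8.1600)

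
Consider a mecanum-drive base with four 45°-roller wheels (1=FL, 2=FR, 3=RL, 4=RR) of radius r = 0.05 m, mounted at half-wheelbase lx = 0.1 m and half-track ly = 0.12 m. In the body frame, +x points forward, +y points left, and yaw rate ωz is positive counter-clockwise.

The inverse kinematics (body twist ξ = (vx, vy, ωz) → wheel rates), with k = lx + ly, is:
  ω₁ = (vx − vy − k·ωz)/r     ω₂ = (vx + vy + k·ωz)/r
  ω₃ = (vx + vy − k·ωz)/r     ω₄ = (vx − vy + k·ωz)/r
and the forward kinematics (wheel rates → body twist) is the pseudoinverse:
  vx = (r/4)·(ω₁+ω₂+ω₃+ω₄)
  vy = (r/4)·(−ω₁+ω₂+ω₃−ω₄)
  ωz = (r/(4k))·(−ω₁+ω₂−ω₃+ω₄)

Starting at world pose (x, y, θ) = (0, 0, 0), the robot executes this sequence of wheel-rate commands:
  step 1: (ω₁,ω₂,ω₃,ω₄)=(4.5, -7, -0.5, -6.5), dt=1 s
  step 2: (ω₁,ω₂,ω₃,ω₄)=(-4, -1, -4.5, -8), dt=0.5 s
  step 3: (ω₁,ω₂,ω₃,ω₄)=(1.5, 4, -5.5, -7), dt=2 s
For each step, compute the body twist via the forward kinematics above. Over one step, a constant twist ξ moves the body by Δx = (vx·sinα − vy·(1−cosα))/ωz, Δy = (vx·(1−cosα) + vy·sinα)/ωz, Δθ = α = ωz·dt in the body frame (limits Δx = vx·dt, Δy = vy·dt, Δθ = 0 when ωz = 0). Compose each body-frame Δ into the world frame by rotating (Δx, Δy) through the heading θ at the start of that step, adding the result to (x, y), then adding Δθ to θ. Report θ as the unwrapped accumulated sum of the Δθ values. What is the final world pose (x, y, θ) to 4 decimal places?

step 1: ξ=(vx,vy,ωz)=(-0.1188, -0.0688, -0.9943), dt=1.0 → body Δ=(-0.1316, -0.0036, -0.9943) → world pose (-0.1316, -0.0036, -0.9943)
step 2: ξ=(vx,vy,ωz)=(-0.2188, 0.0813, -0.0284), dt=0.5 → body Δ=(-0.1091, 0.0414, -0.0142) → world pose (-0.1563, 0.1104, -1.0085)
step 3: ξ=(vx,vy,ωz)=(-0.0875, 0.0500, 0.0568), dt=2.0 → body Δ=(-0.1803, 0.0899, 0.1136) → world pose (-0.1764, 0.3108, -0.8949)

(-0.1764, 0.3108, -0.8949)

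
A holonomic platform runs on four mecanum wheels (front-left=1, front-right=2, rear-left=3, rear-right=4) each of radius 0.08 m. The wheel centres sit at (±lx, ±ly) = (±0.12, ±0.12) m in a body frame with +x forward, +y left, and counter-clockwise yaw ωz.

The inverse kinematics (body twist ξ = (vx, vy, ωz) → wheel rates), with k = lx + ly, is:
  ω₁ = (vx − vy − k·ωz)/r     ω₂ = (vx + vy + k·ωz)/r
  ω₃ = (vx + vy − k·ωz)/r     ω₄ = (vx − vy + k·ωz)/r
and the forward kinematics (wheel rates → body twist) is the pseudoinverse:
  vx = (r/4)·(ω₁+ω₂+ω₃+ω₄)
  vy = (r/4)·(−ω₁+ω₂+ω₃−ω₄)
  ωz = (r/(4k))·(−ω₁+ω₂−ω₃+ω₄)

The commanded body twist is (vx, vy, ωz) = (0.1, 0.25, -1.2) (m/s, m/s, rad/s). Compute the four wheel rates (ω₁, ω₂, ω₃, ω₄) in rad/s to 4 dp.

(1.7250, 0.7750, 7.9750, -5.4750)

k = lx + ly = 0.12 + 0.12 = 0.2400;  k·ωz = 0.2400·-1.2 = -0.2880
ω₁ (FL) = (vx − vy − k·ωz)/r = 0.1380/0.08 = 1.7250
ω₂ (FR) = (vx + vy + k·ωz)/r = 0.0620/0.08 = 0.7750
ω₃ (RL) = (vx + vy − k·ωz)/r = 0.6380/0.08 = 7.9750
ω₄ (RR) = (vx − vy + k·ωz)/r = -0.4380/0.08 = -5.4750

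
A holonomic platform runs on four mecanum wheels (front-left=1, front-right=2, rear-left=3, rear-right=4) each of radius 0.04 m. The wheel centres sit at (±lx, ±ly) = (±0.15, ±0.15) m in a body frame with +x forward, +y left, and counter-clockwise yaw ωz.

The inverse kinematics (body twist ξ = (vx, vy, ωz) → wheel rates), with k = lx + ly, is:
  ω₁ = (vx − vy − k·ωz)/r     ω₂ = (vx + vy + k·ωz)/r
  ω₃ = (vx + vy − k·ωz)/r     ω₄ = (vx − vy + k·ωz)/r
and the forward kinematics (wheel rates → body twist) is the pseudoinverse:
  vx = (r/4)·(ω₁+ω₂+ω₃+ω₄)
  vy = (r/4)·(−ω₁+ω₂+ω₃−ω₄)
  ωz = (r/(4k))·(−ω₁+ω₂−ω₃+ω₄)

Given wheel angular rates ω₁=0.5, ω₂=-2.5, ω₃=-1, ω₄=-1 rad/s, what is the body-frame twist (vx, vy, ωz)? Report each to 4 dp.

(-0.0400, -0.0300, -0.1000)

k = lx + ly = 0.15 + 0.15 = 0.3000
ω₁+ω₂+ω₃+ω₄ = -4.0000  →  vx = (0.04/4)·-4.0000 = -0.0400
−ω₁+ω₂+ω₃−ω₄ = -3.0000  →  vy = (0.04/4)·-3.0000 = -0.0300
−ω₁+ω₂−ω₃+ω₄ = -3.0000  →  ωz = (0.04/1.2000)·-3.0000 = -0.1000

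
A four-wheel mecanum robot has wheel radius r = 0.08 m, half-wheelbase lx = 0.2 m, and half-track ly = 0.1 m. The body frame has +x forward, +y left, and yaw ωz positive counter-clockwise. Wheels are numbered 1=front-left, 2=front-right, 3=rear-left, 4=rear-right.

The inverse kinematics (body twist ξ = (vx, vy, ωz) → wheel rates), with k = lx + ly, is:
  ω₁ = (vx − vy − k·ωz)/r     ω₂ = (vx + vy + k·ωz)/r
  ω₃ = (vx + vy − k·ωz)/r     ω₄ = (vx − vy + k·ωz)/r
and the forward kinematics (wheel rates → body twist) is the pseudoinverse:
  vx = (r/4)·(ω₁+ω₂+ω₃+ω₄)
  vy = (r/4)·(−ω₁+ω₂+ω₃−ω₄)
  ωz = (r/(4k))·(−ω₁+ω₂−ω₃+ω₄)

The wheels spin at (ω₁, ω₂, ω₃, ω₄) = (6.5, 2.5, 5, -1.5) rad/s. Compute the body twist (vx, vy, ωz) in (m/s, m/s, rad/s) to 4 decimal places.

k = lx + ly = 0.2 + 0.1 = 0.3000
ω₁+ω₂+ω₃+ω₄ = 12.5000  →  vx = (0.08/4)·12.5000 = 0.2500
−ω₁+ω₂+ω₃−ω₄ = 2.5000  →  vy = (0.08/4)·2.5000 = 0.0500
−ω₁+ω₂−ω₃+ω₄ = -10.5000  →  ωz = (0.08/1.2000)·-10.5000 = -0.7000

(0.2500, 0.0500, -0.7000)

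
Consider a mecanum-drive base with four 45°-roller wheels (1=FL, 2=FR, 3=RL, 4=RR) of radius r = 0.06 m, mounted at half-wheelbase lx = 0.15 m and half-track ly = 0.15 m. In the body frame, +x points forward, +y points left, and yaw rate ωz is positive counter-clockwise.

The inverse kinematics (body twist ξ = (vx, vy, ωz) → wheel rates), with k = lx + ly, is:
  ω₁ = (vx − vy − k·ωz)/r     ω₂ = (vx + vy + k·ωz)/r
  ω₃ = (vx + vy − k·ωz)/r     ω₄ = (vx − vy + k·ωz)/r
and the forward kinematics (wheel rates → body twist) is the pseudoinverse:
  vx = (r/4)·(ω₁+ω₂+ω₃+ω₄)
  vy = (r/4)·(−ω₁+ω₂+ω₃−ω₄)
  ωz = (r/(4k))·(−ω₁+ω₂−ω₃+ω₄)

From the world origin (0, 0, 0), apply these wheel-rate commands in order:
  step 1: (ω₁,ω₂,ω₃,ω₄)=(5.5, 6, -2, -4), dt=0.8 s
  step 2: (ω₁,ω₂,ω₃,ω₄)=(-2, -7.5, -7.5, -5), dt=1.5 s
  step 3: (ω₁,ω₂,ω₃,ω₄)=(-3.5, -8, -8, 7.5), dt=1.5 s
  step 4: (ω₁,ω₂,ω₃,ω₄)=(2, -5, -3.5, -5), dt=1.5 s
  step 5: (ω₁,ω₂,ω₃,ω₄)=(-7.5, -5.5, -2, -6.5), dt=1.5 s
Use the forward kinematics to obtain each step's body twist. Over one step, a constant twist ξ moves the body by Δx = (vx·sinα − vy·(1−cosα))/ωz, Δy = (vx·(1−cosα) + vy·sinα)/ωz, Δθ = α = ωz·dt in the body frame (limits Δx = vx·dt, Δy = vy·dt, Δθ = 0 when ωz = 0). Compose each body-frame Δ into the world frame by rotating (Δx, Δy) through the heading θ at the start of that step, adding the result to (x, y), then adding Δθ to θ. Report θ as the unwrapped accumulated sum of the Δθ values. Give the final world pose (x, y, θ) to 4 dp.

(-1.3232, -0.4707, -0.2850)

step 1: ξ=(vx,vy,ωz)=(0.0825, 0.0375, -0.0750), dt=0.8 → body Δ=(0.0669, 0.0280, -0.0600) → world pose (0.0669, 0.0280, -0.0600)
step 2: ξ=(vx,vy,ωz)=(-0.3300, -0.1200, -0.1500), dt=1.5 → body Δ=(-0.5110, -0.1230, -0.2250) → world pose (-0.4506, -0.0642, -0.2850)
step 3: ξ=(vx,vy,ωz)=(-0.1800, -0.3000, 0.5500), dt=1.5 → body Δ=(-0.0651, -0.5059, 0.8250) → world pose (-0.6553, -0.5313, 0.5400)
step 4: ξ=(vx,vy,ωz)=(-0.1725, -0.0825, -0.4250), dt=1.5 → body Δ=(-0.2797, -0.0358, -0.6375) → world pose (-0.8768, -0.7059, -0.0975)
step 5: ξ=(vx,vy,ωz)=(-0.3225, 0.0975, -0.1250), dt=1.5 → body Δ=(-0.4672, 0.1906, -0.1875) → world pose (-1.3232, -0.4707, -0.2850)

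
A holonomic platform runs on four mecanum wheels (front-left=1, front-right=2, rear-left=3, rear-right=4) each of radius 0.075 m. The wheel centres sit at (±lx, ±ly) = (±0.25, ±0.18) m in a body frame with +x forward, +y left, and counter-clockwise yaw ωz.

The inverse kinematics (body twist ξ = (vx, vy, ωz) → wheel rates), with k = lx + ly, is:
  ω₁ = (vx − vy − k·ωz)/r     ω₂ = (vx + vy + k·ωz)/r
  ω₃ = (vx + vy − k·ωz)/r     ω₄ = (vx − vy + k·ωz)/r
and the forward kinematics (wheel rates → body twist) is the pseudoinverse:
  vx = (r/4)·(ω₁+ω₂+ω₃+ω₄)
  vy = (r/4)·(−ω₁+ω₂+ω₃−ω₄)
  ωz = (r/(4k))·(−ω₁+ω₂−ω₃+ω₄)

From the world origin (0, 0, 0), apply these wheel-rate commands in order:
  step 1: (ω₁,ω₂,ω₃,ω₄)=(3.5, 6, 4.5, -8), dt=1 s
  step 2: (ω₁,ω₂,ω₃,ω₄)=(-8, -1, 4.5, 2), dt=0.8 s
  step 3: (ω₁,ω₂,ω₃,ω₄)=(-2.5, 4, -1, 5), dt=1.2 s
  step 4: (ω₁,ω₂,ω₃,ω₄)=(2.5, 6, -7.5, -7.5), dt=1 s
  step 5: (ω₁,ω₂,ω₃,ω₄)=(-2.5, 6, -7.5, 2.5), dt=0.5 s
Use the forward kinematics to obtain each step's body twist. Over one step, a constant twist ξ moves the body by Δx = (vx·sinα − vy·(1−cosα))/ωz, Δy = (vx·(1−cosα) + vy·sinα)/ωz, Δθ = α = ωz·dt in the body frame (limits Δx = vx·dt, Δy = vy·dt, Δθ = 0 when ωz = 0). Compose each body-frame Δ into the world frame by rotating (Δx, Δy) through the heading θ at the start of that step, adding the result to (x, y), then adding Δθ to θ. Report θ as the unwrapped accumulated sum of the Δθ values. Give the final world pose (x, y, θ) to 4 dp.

step 1: ξ=(vx,vy,ωz)=(0.1125, 0.2812, -0.4360), dt=1.0 → body Δ=(0.1693, 0.2483, -0.4360) → world pose (0.1693, 0.2483, -0.4360)
step 2: ξ=(vx,vy,ωz)=(-0.0469, 0.1781, 0.1962), dt=0.8 → body Δ=(-0.0485, 0.1390, 0.1570) → world pose (0.1841, 0.3947, -0.2791)
step 3: ξ=(vx,vy,ωz)=(0.1031, 0.0094, 0.5451), dt=1.2 → body Δ=(0.1116, 0.0495, 0.6541) → world pose (0.3049, 0.4116, 0.3750)
step 4: ξ=(vx,vy,ωz)=(-0.1219, 0.0656, 0.1526), dt=1.0 → body Δ=(-0.1264, 0.0561, 0.1526) → world pose (0.1668, 0.4175, 0.5276)
step 5: ξ=(vx,vy,ωz)=(-0.0281, -0.0281, 0.8067), dt=0.5 → body Δ=(-0.0109, -0.0165, 0.4033) → world pose (0.1657, 0.3978, 0.9310)

(0.1657, 0.3978, 0.9310)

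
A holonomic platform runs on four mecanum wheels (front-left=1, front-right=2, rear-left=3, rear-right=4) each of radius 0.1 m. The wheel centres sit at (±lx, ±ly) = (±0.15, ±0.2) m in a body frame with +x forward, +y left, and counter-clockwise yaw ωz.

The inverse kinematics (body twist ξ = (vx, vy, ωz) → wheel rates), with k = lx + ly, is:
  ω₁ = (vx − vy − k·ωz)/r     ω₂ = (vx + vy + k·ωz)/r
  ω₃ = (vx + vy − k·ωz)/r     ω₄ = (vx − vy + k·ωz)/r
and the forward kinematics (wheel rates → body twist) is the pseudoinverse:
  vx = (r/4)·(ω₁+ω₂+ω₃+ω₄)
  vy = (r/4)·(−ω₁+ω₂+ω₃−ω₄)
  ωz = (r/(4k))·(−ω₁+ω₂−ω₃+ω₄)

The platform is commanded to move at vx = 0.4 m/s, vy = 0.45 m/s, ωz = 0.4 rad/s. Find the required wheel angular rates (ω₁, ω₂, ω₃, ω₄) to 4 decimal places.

k = lx + ly = 0.15 + 0.2 = 0.3500;  k·ωz = 0.3500·0.4 = 0.1400
ω₁ (FL) = (vx − vy − k·ωz)/r = -0.1900/0.1 = -1.9000
ω₂ (FR) = (vx + vy + k·ωz)/r = 0.9900/0.1 = 9.9000
ω₃ (RL) = (vx + vy − k·ωz)/r = 0.7100/0.1 = 7.1000
ω₄ (RR) = (vx − vy + k·ωz)/r = 0.0900/0.1 = 0.9000

(-1.9000, 9.9000, 7.1000, 0.9000)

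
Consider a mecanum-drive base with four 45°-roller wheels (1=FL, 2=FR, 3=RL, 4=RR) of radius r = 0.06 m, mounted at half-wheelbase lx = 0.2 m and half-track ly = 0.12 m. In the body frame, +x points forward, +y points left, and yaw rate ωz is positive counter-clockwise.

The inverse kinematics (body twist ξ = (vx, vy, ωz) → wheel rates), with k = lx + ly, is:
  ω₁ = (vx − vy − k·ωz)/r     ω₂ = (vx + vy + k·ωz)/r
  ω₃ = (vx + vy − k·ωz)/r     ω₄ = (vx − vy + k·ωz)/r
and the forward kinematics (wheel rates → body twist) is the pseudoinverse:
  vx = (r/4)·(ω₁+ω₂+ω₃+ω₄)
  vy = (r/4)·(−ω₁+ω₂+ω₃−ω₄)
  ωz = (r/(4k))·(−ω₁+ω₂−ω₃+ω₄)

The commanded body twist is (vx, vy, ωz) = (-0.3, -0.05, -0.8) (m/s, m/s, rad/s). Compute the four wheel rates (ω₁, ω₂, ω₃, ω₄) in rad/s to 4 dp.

k = lx + ly = 0.2 + 0.12 = 0.3200;  k·ωz = 0.3200·-0.8 = -0.2560
ω₁ (FL) = (vx − vy − k·ωz)/r = 0.0060/0.06 = 0.1000
ω₂ (FR) = (vx + vy + k·ωz)/r = -0.6060/0.06 = -10.1000
ω₃ (RL) = (vx + vy − k·ωz)/r = -0.0940/0.06 = -1.5667
ω₄ (RR) = (vx − vy + k·ωz)/r = -0.5060/0.06 = -8.4333

(0.1000, -10.1000, -1.5667, -8.4333)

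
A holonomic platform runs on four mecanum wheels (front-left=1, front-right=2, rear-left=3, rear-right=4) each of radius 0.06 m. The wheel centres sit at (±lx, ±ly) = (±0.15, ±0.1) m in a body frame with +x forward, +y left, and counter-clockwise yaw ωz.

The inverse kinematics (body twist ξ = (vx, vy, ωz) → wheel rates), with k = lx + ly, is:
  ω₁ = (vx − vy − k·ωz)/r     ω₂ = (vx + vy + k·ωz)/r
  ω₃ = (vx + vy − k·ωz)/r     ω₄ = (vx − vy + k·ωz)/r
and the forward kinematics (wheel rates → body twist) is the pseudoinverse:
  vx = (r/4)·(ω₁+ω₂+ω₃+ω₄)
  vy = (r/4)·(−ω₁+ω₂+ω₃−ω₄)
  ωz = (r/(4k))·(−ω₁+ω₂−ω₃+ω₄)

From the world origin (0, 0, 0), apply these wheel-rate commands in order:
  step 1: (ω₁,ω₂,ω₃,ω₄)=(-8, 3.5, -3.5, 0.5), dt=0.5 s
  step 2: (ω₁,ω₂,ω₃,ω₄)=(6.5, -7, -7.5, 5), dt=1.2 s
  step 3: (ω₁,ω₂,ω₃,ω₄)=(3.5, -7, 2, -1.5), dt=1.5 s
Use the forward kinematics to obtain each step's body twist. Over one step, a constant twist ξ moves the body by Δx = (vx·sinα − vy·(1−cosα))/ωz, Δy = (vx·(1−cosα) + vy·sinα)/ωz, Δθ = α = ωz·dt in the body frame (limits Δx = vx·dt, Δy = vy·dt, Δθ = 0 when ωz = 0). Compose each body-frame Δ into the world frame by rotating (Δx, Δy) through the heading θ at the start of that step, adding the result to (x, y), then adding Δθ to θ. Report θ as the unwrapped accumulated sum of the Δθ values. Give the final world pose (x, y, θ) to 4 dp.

(-0.0175, -0.5349, -0.8670)

step 1: ξ=(vx,vy,ωz)=(-0.1125, 0.1125, 0.9300), dt=0.5 → body Δ=(-0.0671, 0.0414, 0.4650) → world pose (-0.0671, 0.0414, 0.4650)
step 2: ξ=(vx,vy,ωz)=(-0.0450, -0.3900, -0.0600), dt=1.2 → body Δ=(-0.0708, -0.4657, -0.0720) → world pose (0.0784, -0.4066, 0.3930)
step 3: ξ=(vx,vy,ωz)=(-0.0450, -0.1050, -0.8400), dt=1.5 → body Δ=(-0.1378, -0.0818, -1.2600) → world pose (-0.0175, -0.5349, -0.8670)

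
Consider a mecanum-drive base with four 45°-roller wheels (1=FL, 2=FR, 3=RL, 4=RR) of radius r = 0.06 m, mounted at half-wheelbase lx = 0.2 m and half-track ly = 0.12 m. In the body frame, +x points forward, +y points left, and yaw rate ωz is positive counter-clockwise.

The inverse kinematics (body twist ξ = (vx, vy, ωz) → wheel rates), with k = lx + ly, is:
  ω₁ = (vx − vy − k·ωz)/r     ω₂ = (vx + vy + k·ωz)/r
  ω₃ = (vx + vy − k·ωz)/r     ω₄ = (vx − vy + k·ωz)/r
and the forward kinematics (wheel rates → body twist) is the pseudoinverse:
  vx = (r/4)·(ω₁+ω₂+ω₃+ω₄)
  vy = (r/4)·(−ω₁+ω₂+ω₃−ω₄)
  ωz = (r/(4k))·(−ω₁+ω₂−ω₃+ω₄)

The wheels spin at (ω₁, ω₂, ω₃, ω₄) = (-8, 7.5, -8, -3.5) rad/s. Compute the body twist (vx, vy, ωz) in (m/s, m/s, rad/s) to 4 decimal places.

k = lx + ly = 0.2 + 0.12 = 0.3200
ω₁+ω₂+ω₃+ω₄ = -12.0000  →  vx = (0.06/4)·-12.0000 = -0.1800
−ω₁+ω₂+ω₃−ω₄ = 11.0000  →  vy = (0.06/4)·11.0000 = 0.1650
−ω₁+ω₂−ω₃+ω₄ = 20.0000  →  ωz = (0.06/1.2800)·20.0000 = 0.9375

(-0.1800, 0.1650, 0.9375)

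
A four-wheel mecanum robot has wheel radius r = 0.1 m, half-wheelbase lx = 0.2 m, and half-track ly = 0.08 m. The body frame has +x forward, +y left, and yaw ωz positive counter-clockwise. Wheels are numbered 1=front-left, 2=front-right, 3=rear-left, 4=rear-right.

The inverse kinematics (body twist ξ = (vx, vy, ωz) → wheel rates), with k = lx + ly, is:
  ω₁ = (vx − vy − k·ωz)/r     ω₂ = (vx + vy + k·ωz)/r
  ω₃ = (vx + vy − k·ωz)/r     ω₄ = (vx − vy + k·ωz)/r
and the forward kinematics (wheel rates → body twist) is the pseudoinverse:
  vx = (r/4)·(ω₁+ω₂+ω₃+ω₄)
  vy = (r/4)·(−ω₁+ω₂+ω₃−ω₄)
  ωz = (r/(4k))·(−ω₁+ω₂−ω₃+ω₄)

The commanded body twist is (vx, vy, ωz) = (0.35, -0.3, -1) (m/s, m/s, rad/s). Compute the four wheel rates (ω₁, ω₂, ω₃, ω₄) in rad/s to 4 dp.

k = lx + ly = 0.2 + 0.08 = 0.2800;  k·ωz = 0.2800·-1 = -0.2800
ω₁ (FL) = (vx − vy − k·ωz)/r = 0.9300/0.1 = 9.3000
ω₂ (FR) = (vx + vy + k·ωz)/r = -0.2300/0.1 = -2.3000
ω₃ (RL) = (vx + vy − k·ωz)/r = 0.3300/0.1 = 3.3000
ω₄ (RR) = (vx − vy + k·ωz)/r = 0.3700/0.1 = 3.7000

(9.3000, -2.3000, 3.3000, 3.7000)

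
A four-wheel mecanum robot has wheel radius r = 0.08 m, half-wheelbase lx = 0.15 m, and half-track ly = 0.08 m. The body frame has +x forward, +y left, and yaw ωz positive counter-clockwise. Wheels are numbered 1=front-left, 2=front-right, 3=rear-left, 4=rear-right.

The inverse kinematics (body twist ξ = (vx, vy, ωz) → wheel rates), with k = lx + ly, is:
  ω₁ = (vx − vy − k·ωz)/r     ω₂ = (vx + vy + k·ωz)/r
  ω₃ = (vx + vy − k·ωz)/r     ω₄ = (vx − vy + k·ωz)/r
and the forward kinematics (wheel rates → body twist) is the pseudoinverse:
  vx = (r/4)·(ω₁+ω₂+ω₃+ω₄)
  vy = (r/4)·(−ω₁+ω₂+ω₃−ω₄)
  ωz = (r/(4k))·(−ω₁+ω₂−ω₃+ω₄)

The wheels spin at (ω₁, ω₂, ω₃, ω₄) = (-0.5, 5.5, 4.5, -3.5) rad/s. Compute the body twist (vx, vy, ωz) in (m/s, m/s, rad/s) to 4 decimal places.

k = lx + ly = 0.15 + 0.08 = 0.2300
ω₁+ω₂+ω₃+ω₄ = 6.0000  →  vx = (0.08/4)·6.0000 = 0.1200
−ω₁+ω₂+ω₃−ω₄ = 14.0000  →  vy = (0.08/4)·14.0000 = 0.2800
−ω₁+ω₂−ω₃+ω₄ = -2.0000  →  ωz = (0.08/0.9200)·-2.0000 = -0.1739

(0.1200, 0.2800, -0.1739)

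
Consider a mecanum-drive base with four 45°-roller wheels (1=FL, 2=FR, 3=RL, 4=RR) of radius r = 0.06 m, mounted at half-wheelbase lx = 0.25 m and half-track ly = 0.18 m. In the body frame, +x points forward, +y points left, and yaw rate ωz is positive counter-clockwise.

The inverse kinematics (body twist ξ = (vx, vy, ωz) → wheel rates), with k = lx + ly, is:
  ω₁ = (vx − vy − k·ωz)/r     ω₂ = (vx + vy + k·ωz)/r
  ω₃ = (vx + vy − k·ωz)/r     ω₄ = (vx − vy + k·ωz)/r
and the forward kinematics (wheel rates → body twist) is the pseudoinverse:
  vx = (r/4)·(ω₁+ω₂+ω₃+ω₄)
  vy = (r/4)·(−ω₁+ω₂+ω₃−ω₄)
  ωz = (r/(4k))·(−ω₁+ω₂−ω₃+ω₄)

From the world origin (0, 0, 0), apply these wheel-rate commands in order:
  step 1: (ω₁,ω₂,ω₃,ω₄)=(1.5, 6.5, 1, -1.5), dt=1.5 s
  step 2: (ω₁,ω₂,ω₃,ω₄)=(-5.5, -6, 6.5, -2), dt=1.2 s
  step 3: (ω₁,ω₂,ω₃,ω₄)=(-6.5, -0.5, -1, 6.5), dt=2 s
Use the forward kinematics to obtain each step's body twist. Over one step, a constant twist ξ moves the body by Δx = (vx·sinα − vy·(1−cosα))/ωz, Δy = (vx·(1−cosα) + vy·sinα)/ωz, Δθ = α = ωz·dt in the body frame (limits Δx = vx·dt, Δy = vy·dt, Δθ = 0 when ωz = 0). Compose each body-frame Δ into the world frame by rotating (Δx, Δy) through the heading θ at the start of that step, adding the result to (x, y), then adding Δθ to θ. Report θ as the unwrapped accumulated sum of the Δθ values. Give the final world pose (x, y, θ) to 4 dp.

(0.0078, 0.2775, 0.6959)

step 1: ξ=(vx,vy,ωz)=(0.1125, 0.1125, 0.0872), dt=1.5 → body Δ=(0.1572, 0.1793, 0.1308) → world pose (0.1572, 0.1793, 0.1308)
step 2: ξ=(vx,vy,ωz)=(-0.1050, 0.1200, -0.3140), dt=1.2 → body Δ=(-0.0962, 0.1641, -0.3767) → world pose (0.0404, 0.3294, -0.2459)
step 3: ξ=(vx,vy,ωz)=(-0.0225, -0.0225, 0.4709), dt=2.0 → body Δ=(-0.0190, -0.0583, 0.9419) → world pose (0.0078, 0.2775, 0.6959)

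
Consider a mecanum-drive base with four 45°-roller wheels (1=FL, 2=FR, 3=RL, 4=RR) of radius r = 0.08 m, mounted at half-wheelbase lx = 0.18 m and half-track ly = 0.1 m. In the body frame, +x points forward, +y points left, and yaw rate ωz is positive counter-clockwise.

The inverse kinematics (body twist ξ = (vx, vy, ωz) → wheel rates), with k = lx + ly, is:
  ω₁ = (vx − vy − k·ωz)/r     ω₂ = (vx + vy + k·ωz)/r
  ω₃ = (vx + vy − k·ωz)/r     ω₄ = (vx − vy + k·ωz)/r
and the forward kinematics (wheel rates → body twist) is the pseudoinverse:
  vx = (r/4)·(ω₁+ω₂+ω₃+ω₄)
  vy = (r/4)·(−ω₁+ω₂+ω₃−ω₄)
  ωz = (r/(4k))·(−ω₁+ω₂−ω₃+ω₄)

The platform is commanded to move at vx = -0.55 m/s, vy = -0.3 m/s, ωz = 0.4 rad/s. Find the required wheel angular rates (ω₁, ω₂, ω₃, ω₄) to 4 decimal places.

k = lx + ly = 0.18 + 0.1 = 0.2800;  k·ωz = 0.2800·0.4 = 0.1120
ω₁ (FL) = (vx − vy − k·ωz)/r = -0.3620/0.08 = -4.5250
ω₂ (FR) = (vx + vy + k·ωz)/r = -0.7380/0.08 = -9.2250
ω₃ (RL) = (vx + vy − k·ωz)/r = -0.9620/0.08 = -12.0250
ω₄ (RR) = (vx − vy + k·ωz)/r = -0.1380/0.08 = -1.7250

(-4.5250, -9.2250, -12.0250, -1.7250)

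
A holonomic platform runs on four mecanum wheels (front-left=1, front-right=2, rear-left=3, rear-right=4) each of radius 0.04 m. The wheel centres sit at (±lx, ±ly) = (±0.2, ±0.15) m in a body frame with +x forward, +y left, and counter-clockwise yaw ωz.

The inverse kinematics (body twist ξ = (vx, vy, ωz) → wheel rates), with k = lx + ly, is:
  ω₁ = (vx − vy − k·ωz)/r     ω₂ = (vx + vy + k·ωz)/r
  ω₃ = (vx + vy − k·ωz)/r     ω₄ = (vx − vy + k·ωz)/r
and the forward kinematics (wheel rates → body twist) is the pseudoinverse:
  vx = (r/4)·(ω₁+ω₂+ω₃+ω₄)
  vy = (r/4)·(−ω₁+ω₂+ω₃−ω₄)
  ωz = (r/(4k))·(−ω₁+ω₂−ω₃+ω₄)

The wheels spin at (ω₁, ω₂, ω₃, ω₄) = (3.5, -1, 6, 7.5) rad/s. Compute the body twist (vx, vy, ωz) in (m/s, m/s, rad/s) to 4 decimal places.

k = lx + ly = 0.2 + 0.15 = 0.3500
ω₁+ω₂+ω₃+ω₄ = 16.0000  →  vx = (0.04/4)·16.0000 = 0.1600
−ω₁+ω₂+ω₃−ω₄ = -6.0000  →  vy = (0.04/4)·-6.0000 = -0.0600
−ω₁+ω₂−ω₃+ω₄ = -3.0000  →  ωz = (0.04/1.4000)·-3.0000 = -0.0857

(0.1600, -0.0600, -0.0857)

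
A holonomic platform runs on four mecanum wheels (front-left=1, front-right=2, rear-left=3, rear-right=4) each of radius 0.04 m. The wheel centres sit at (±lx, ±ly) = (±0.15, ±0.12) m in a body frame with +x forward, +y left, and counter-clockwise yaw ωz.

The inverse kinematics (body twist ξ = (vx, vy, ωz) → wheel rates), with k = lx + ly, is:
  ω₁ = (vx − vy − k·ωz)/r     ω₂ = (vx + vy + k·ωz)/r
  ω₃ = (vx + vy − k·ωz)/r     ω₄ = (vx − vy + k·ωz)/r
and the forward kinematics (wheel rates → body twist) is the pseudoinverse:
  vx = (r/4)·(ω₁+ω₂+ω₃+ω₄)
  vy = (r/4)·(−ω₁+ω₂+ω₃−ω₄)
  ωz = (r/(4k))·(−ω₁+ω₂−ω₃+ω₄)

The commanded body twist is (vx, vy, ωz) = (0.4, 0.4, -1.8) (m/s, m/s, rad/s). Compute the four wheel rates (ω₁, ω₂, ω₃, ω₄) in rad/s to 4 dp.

(12.1500, 7.8500, 32.1500, -12.1500)

k = lx + ly = 0.15 + 0.12 = 0.2700;  k·ωz = 0.2700·-1.8 = -0.4860
ω₁ (FL) = (vx − vy − k·ωz)/r = 0.4860/0.04 = 12.1500
ω₂ (FR) = (vx + vy + k·ωz)/r = 0.3140/0.04 = 7.8500
ω₃ (RL) = (vx + vy − k·ωz)/r = 1.2860/0.04 = 32.1500
ω₄ (RR) = (vx − vy + k·ωz)/r = -0.4860/0.04 = -12.1500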